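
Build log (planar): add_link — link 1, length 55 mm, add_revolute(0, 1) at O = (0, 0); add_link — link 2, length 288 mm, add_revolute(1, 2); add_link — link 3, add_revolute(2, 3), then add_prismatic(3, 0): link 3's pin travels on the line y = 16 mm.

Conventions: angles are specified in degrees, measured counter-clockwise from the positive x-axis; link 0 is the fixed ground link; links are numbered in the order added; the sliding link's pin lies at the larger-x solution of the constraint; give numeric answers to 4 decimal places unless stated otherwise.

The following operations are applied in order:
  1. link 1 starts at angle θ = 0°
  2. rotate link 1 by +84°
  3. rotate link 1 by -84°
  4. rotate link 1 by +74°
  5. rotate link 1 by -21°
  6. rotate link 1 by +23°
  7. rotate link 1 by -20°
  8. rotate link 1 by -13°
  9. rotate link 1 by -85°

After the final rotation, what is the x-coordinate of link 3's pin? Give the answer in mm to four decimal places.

geometry: r = 55 mm, L = 288 mm, e = 16 mm; θ starts at 0°
rotate link 1 by +84°: θ ← 0° +84° = 84°
rotate link 1 by -84°: θ ← 84° -84° = 0°
rotate link 1 by +74°: θ ← 0° +74° = 74°
rotate link 1 by -21°: θ ← 74° -21° = 53°
rotate link 1 by +23°: θ ← 53° +23° = 76°
rotate link 1 by -20°: θ ← 76° -20° = 56°
rotate link 1 by -13°: θ ← 56° -13° = 43°
rotate link 1 by -85°: θ ← 43° -85° = -42°
crank pin P = (r cos θ, r sin θ) = (40.872965, -36.802183)
h = r sin θ − e = -36.802183 − 16 = -52.802183
x = r cos θ + √(L² − h²) = 40.872965 + 283.118225 = 323.991191

323.9912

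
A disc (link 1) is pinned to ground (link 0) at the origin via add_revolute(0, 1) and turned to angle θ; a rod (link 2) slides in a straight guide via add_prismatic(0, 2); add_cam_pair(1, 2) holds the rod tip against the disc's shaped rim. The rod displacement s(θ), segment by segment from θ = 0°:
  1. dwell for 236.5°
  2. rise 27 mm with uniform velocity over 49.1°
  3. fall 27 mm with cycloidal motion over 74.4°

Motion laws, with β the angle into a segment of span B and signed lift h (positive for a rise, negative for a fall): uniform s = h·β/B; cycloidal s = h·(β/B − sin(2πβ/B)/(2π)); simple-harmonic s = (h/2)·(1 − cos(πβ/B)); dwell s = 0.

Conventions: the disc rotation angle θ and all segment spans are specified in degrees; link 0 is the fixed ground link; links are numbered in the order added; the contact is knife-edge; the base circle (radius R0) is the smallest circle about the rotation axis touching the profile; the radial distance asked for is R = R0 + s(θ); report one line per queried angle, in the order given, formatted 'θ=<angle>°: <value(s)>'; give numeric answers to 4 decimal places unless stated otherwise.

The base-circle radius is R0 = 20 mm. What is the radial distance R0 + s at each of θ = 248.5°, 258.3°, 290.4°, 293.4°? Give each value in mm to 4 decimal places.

segment 1 (0° to 236.5°, dwell): s unchanged at 0.0000
θ = 248.5° falls in segment 2 (236.5° to 285.6°, uniform, h = 27): β = 248.5 − 236.5 = 12°, B = 49.1°; Δs = 27·12/49.1 = 6.5988; s = 0.0000 + 6.5988 = 6.5988
θ = 258.3° falls in segment 2 (236.5° to 285.6°, uniform, h = 27): β = 258.3 − 236.5 = 21.8°, B = 49.1°; Δs = 27·21.8/49.1 = 11.9878; s = 0.0000 + 11.9878 = 11.9878
segment 2 (236.5° to 285.6°, uniform, h = 27) is passed completely: s = 0.0000 + (27) = 27.0000
θ = 290.4° falls in segment 3 (285.6° to 360°, cycloidal, h = -27): β = 290.4 − 285.6 = 4.8°, B = 74.4°; Δs = -27·(0.0645 − sin(2π·0.0645)/(2π)) = -0.0473; s = 27.0000 − 0.0473 = 26.9527
θ = 293.4° falls in segment 3 (285.6° to 360°, cycloidal, h = -27): β = 293.4 − 285.6 = 7.8°, B = 74.4°; Δs = -27·(0.1048 − sin(2π·0.1048)/(2π)) = -0.2003; s = 27.0000 − 0.2003 = 26.7997
θ=248.5°: R = R0 + s = 20 + 6.5988 = 26.5988
θ=258.3°: R = R0 + s = 20 + 11.9878 = 31.9878
θ=290.4°: R = R0 + s = 20 + 26.9527 = 46.9527
θ=293.4°: R = R0 + s = 20 + 26.7997 = 46.7997

θ=248.5°: 26.5988
θ=258.3°: 31.9878
θ=290.4°: 46.9527
θ=293.4°: 46.7997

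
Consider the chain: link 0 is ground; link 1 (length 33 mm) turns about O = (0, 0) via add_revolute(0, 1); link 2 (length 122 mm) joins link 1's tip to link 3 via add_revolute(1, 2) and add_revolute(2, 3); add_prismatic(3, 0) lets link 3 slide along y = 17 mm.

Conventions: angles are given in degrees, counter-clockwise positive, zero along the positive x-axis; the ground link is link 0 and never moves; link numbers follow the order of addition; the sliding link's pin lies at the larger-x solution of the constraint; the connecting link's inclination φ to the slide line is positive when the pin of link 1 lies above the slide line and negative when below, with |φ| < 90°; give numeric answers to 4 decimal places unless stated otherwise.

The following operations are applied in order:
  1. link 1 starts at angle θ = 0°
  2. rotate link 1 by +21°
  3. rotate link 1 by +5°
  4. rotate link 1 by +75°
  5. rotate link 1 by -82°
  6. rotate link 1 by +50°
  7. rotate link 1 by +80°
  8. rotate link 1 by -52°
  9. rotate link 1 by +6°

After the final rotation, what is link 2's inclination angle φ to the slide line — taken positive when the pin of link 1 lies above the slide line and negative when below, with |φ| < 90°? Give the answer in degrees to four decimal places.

geometry: r = 33 mm, L = 122 mm, e = 17 mm; θ starts at 0°
rotate link 1 by +21°: θ ← 0° +21° = 21°
rotate link 1 by +5°: θ ← 21° +5° = 26°
rotate link 1 by +75°: θ ← 26° +75° = 101°
rotate link 1 by -82°: θ ← 101° -82° = 19°
rotate link 1 by +50°: θ ← 19° +50° = 69°
rotate link 1 by +80°: θ ← 69° +80° = 149°
rotate link 1 by -52°: θ ← 149° -52° = 97°
rotate link 1 by +6°: θ ← 97° +6° = 103°
h = r sin θ − e = 32.154212 − 17 = 15.154212
sin φ = h / L = 15.154212 / 122 = 0.12421485
φ = arcsin(0.12421485) = 7.135417°

7.1354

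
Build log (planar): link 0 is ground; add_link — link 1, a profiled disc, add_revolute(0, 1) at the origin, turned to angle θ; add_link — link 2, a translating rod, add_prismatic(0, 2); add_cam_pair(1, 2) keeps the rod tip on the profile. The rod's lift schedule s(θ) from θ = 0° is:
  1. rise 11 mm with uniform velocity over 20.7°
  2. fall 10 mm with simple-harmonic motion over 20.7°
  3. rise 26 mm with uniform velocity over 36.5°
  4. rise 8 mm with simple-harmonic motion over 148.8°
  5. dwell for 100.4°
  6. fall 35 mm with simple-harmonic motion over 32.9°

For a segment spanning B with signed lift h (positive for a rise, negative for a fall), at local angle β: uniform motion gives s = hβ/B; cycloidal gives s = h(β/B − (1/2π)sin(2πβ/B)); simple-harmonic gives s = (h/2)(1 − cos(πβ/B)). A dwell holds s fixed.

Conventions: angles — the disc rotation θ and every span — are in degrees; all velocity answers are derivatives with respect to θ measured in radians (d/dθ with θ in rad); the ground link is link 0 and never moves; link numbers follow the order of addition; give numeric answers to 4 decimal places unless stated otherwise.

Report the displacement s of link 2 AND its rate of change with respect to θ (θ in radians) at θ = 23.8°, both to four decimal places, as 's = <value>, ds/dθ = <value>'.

seg 1 [0°–20.7°] uniform, h=11: full span → s += 11 → s = 11.0000
seg 2 [20.7°–41.4°] simple-harmonic, h=-10: θ=23.8° here. β=3.1, B=20.7. -10/2·(1 − cos(π·0.1498)) = -0.5432 → s = 10.4568
velocity in seg [20.7°–41.4°] (simple-harmonic), θ in radians: β = 3.1° = 0.0541 rad, B = 20.7° = 0.3613 rad; ds/dθ = (πh/(2B)) sin(πβ/B) = (π·(-10)/(2·0.3613)) sin(π·0.1498) = -19.709315 mm/rad

s = 10.4568, ds/dθ = -19.7093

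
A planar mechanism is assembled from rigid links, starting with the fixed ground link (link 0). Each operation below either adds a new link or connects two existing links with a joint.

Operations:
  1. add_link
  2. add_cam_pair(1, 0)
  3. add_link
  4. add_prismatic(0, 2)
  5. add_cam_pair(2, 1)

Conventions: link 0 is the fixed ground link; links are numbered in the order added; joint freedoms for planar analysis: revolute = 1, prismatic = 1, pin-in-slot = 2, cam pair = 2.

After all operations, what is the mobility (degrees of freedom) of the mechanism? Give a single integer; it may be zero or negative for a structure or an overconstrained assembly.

(L,J1,J2)=(1,0,0); link0 fixed
link1: (2,0,0)
C 1-0 [J2]: (2,0,1)
link2: (3,0,1)
P 0-2 [J1]: (3,1,1)
C 2-1 [J2]: (3,1,2)
Grübler: 3·2 − 2·1 − 2 = 2

M = 2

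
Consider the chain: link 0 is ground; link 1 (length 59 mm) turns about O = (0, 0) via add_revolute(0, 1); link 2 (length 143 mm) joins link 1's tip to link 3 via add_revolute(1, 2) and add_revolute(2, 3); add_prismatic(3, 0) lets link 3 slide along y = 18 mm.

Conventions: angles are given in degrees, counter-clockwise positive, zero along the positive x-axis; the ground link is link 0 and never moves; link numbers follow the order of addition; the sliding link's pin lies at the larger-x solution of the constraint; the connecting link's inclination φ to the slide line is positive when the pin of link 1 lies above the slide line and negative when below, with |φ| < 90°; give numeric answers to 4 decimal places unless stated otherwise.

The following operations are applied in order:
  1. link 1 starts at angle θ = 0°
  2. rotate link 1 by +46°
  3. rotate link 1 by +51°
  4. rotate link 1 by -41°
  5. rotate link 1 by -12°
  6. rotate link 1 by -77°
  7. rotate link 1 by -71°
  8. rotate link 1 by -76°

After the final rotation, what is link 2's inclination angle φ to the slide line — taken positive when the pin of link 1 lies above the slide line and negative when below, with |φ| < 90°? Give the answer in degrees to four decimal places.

geometry: r = 59 mm, L = 143 mm, e = 18 mm; θ starts at 0°
rotate link 1 by +46°: θ ← 0° +46° = 46°
rotate link 1 by +51°: θ ← 46° +51° = 97°
rotate link 1 by -41°: θ ← 97° -41° = 56°
rotate link 1 by -12°: θ ← 56° -12° = 44°
rotate link 1 by -77°: θ ← 44° -77° = -33°
rotate link 1 by -71°: θ ← -33° -71° = -104°
rotate link 1 by -76°: θ ← -104° -76° = -180°
h = r sin θ − e = -0.000000 − 18 = -18.000000
sin φ = h / L = -18.000000 / 143 = -0.12587413
φ = arcsin(-0.12587413) = -7.231238°

-7.2312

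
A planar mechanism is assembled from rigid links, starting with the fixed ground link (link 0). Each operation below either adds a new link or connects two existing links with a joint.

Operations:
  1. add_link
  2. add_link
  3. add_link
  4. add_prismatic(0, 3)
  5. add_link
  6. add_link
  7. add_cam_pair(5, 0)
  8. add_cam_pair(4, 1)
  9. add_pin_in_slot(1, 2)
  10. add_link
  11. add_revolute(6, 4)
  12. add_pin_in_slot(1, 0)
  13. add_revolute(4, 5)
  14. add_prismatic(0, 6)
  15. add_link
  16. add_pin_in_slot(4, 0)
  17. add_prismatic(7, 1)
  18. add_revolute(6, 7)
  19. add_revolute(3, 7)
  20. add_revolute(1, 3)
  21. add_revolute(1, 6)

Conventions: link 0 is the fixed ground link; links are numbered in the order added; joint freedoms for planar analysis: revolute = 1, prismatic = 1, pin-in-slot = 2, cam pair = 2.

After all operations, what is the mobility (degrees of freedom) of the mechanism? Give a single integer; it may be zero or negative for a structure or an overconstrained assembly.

L=1 J1=0 J2=0
add link → L=2 J1=0 J2=0
add link → L=3 J1=0 J2=0
add link → L=4 J1=0 J2=0
P@0,3 dof=1 J1 → L=4 J1=1 J2=0
add link → L=5 J1=1 J2=0
add link → L=6 J1=1 J2=0
C@5,0 dof=2 J2 → L=6 J1=1 J2=1
C@4,1 dof=2 J2 → L=6 J1=1 J2=2
PS@1,2 dof=2 J2 → L=6 J1=1 J2=3
add link → L=7 J1=1 J2=3
R@6,4 dof=1 J1 → L=7 J1=2 J2=3
PS@1,0 dof=2 J2 → L=7 J1=2 J2=4
R@4,5 dof=1 J1 → L=7 J1=3 J2=4
P@0,6 dof=1 J1 → L=7 J1=4 J2=4
add link → L=8 J1=4 J2=4
PS@4,0 dof=2 J2 → L=8 J1=4 J2=5
P@7,1 dof=1 J1 → L=8 J1=5 J2=5
R@6,7 dof=1 J1 → L=8 J1=6 J2=5
R@3,7 dof=1 J1 → L=8 J1=7 J2=5
R@1,3 dof=1 J1 → L=8 J1=8 J2=5
R@1,6 dof=1 J1 → L=8 J1=9 J2=5
M=3(L−1)−2J1−J2=3·7−2·9−5=-2

M = -2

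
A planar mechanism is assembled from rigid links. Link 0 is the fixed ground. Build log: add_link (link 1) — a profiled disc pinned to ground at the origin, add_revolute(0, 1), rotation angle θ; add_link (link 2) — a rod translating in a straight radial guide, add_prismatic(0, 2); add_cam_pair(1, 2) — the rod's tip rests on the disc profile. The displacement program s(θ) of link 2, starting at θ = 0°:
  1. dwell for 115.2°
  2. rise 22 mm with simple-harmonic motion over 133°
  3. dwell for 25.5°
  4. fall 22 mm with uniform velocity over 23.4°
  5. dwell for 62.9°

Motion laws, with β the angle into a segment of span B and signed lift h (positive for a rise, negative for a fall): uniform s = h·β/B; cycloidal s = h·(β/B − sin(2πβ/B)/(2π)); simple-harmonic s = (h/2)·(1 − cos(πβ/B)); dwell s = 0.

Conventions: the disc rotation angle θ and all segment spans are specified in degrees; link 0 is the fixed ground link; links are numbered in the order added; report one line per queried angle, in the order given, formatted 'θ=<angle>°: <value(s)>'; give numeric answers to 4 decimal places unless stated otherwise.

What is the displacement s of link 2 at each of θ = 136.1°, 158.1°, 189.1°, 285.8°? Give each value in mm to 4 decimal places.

seg 1 [0°–115.2°] dwell: s stays 0.0000
seg 2 [115.2°–248.2°] simple-harmonic, h=22: θ=136.1° here. β=20.9, B=133. 22/2·(1 − cos(π·0.1571)) = 1.3134 → s = 1.3134
seg 2 [115.2°–248.2°] simple-harmonic, h=22: θ=158.1° here. β=42.9, B=133. 22/2·(1 − cos(π·0.3226)) = 5.1807 → s = 5.1807
seg 2 [115.2°–248.2°] simple-harmonic, h=22: θ=189.1° here. β=73.9, B=133. 22/2·(1 − cos(π·0.5556)) = 12.9130 → s = 12.9130
seg 2 [115.2°–248.2°] simple-harmonic, h=22: full span → s += 22 → s = 22.0000
seg 3 [248.2°–273.7°] dwell: s stays 22.0000
seg 4 [273.7°–297.1°] uniform, h=-22: θ=285.8° here. β=12.1, B=23.4. -22·12.1/23.4 = -11.3761 → s = 10.6239

θ=136.1°: 1.3134
θ=158.1°: 5.1807
θ=189.1°: 12.9130
θ=285.8°: 10.6239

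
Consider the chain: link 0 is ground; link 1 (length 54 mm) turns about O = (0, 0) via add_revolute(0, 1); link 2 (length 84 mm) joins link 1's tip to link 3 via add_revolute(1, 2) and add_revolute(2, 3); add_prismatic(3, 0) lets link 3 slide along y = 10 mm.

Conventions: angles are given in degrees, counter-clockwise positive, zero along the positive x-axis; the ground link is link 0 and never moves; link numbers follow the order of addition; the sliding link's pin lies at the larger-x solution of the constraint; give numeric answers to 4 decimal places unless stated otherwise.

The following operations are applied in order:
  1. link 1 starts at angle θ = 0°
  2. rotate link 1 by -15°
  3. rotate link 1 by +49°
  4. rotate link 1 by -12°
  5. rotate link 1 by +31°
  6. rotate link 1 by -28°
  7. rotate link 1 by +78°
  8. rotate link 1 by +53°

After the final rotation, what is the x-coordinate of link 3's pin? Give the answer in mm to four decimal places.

geometry: r = 54 mm, L = 84 mm, e = 10 mm; θ starts at 0°
rotate link 1 by -15°: θ ← 0° -15° = -15°
rotate link 1 by +49°: θ ← -15° +49° = 34°
rotate link 1 by -12°: θ ← 34° -12° = 22°
rotate link 1 by +31°: θ ← 22° +31° = 53°
rotate link 1 by -28°: θ ← 53° -28° = 25°
rotate link 1 by +78°: θ ← 25° +78° = 103°
rotate link 1 by +53°: θ ← 103° +53° = 156°
crank pin P = (r cos θ, r sin θ) = (-49.331455, 21.963779)
h = r sin θ − e = 21.963779 − 10 = 11.963779
x = r cos θ + √(L² − h²) = -49.331455 + 83.143659 = 33.812204

33.8122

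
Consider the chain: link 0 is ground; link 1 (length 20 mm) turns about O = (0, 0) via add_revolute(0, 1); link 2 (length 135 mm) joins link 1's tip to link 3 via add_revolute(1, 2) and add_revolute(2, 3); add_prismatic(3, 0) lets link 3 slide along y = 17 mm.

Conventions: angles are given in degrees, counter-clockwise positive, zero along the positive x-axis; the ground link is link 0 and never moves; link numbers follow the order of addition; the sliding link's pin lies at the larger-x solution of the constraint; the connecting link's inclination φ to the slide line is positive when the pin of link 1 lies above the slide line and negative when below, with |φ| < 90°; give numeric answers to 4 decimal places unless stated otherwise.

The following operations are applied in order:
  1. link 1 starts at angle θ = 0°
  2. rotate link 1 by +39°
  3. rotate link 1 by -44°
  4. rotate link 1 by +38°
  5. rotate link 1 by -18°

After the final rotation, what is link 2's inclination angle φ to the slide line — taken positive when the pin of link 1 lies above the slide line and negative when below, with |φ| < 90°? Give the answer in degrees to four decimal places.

geometry: r = 20 mm, L = 135 mm, e = 17 mm; θ starts at 0°
rotate link 1 by +39°: θ ← 0° +39° = 39°
rotate link 1 by -44°: θ ← 39° -44° = -5°
rotate link 1 by +38°: θ ← -5° +38° = 33°
rotate link 1 by -18°: θ ← 33° -18° = 15°
h = r sin θ − e = 5.176381 − 17 = -11.823619
sin φ = h / L = -11.823619 / 135 = -0.08758236
φ = arcsin(-0.08758236) = -5.024537°

-5.0245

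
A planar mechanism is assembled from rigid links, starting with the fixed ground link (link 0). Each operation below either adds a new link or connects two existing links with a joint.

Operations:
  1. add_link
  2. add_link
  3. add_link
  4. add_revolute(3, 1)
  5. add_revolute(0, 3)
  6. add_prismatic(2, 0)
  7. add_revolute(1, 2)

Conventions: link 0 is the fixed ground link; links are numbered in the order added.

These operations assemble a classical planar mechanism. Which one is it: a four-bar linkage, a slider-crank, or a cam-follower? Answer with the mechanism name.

links: 4 (incl. ground); joints: 3 revolute, 1 prismatic, 0 higher (cam) pair, forming one closed loop
4 links, 3 revolutes + 1 prismatic in one loop → slider-crank

slider-crank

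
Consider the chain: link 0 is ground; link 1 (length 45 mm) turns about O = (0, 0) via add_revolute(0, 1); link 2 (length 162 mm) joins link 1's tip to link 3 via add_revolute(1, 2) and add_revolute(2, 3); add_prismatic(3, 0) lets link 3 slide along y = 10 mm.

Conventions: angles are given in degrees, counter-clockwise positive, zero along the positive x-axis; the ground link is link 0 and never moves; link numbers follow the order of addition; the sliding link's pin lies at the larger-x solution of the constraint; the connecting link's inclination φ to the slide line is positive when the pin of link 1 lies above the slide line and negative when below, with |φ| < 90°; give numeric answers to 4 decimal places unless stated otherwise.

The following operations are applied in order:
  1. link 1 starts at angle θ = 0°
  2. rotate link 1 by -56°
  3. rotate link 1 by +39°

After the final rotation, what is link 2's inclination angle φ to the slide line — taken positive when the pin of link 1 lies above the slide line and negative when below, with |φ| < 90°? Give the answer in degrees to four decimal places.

geometry: r = 45 mm, L = 162 mm, e = 10 mm; θ starts at 0°
rotate link 1 by -56°: θ ← 0° -56° = -56°
rotate link 1 by +39°: θ ← -56° +39° = -17°
h = r sin θ − e = -13.156727 − 10 = -23.156727
sin φ = h / L = -23.156727 / 162 = -0.14294276
φ = arcsin(-0.14294276) = -8.218167°

-8.2182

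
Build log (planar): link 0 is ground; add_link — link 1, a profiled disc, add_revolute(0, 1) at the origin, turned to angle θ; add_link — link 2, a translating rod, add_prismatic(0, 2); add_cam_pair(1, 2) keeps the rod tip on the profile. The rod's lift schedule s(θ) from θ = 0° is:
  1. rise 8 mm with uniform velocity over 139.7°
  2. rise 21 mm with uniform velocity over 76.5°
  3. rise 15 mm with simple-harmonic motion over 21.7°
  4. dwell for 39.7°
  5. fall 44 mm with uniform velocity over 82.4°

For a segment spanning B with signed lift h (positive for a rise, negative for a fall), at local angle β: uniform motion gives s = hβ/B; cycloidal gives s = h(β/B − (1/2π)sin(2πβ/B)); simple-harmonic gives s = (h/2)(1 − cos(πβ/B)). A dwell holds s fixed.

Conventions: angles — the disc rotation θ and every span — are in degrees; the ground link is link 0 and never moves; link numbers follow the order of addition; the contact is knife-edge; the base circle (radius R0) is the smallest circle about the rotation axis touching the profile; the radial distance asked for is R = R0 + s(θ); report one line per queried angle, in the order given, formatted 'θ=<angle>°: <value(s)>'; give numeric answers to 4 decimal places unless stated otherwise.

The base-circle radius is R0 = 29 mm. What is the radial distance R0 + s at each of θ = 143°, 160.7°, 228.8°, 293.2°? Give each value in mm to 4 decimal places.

seg 1 [0°–139.7°] uniform, h=8: full span → s += 8 → s = 8.0000
seg 2 [139.7°–216.2°] uniform, h=21: θ=143° here. β=3.3, B=76.5. 21·3.3/76.5 = 0.9059 → s = 8.9059
seg 2 [139.7°–216.2°] uniform, h=21: θ=160.7° here. β=21, B=76.5. 21·21/76.5 = 5.7647 → s = 13.7647
seg 2 [139.7°–216.2°] uniform, h=21: full span → s += 21 → s = 29.0000
seg 3 [216.2°–237.9°] simple-harmonic, h=15: θ=228.8° here. β=12.6, B=21.7. 15/2·(1 − cos(π·0.5806)) = 9.3799 → s = 38.3799
seg 3 [216.2°–237.9°] simple-harmonic, h=15: full span → s += 15 → s = 44.0000
seg 4 [237.9°–277.6°] dwell: s stays 44.0000
seg 5 [277.6°–360°] uniform, h=-44: θ=293.2° here. β=15.6, B=82.4. -44·15.6/82.4 = -8.3301 → s = 35.6699
θ=143°: R = R0 + s = 29 + 8.9059 = 37.9059
θ=160.7°: R = R0 + s = 29 + 13.7647 = 42.7647
θ=228.8°: R = R0 + s = 29 + 38.3799 = 67.3799
θ=293.2°: R = R0 + s = 29 + 35.6699 = 64.6699

θ=143°: 37.9059
θ=160.7°: 42.7647
θ=228.8°: 67.3799
θ=293.2°: 64.6699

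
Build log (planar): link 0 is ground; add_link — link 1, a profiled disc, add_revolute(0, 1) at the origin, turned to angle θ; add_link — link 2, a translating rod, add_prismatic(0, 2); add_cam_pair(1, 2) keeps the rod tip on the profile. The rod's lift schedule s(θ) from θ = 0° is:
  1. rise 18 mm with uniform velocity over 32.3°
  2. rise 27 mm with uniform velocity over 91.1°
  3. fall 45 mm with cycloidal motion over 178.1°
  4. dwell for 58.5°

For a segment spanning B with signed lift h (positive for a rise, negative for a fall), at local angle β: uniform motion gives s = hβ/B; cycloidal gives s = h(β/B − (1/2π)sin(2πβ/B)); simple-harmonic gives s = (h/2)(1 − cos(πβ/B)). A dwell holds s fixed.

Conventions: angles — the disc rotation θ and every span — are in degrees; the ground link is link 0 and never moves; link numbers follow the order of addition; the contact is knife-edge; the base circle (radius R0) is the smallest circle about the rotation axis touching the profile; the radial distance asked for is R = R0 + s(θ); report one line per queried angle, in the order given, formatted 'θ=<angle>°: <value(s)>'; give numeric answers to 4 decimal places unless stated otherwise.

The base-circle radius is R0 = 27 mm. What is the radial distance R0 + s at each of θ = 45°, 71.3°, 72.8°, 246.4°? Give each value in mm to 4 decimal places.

seg 1 [0°–32.3°] uniform, h=18: full span → s += 18 → s = 18.0000
seg 2 [32.3°–123.4°] uniform, h=27: θ=45° here. β=12.7, B=91.1. 27·12.7/91.1 = 3.7640 → s = 21.7640
seg 2 [32.3°–123.4°] uniform, h=27: θ=71.3° here. β=39, B=91.1. 27·39/91.1 = 11.5587 → s = 29.5587
seg 2 [32.3°–123.4°] uniform, h=27: θ=72.8° here. β=40.5, B=91.1. 27·40.5/91.1 = 12.0033 → s = 30.0033
seg 2 [32.3°–123.4°] uniform, h=27: full span → s += 27 → s = 45.0000
seg 3 [123.4°–301.5°] cycloidal, h=-45: θ=246.4° here. β=123, B=178.1. -45·(0.6906 − sin(2π·0.6906)/(2π)) = -37.7474 → s = 7.2526
θ=45°: R = R0 + s = 27 + 21.7640 = 48.7640
θ=71.3°: R = R0 + s = 27 + 29.5587 = 56.5587
θ=72.8°: R = R0 + s = 27 + 30.0033 = 57.0033
θ=246.4°: R = R0 + s = 27 + 7.2526 = 34.2526

θ=45°: 48.7640
θ=71.3°: 56.5587
θ=72.8°: 57.0033
θ=246.4°: 34.2526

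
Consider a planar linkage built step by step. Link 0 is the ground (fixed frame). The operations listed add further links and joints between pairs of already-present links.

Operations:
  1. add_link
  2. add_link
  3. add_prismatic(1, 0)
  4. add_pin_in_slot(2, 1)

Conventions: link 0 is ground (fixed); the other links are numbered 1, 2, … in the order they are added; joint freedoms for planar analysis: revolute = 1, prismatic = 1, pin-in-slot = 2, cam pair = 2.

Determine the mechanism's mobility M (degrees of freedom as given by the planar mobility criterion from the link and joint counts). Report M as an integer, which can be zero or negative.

ground; <1,0,0>
#1 <2,0,0>
#2 <3,0,0>
P:1↔0 J1 <3,1,0>
PS:2↔1 J2 <3,1,1>
3×2 − 2×1 − 1×1 = 3

M = 3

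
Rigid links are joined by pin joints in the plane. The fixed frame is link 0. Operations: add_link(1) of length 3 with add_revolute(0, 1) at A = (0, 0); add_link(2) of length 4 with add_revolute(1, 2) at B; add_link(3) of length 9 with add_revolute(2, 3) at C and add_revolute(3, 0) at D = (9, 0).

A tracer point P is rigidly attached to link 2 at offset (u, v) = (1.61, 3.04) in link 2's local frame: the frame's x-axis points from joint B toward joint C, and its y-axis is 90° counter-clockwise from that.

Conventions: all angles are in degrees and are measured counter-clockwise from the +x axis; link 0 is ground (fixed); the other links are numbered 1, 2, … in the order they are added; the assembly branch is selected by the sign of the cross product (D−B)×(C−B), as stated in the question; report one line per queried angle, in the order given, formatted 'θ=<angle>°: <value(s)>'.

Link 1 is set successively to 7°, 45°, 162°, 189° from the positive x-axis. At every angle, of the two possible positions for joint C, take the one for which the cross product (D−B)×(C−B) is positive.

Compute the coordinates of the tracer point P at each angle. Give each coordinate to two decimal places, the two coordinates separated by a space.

A=(0,0), D=(9.00,0)
θ=7°: B = A + 3.00·(cos7°, sin7°) = (2.9776, 0.3656)
θ=7°: |BD| = 6.0334
θ=7°: circle(B,4.00) ∩ circle(D,9.00): a=-2.3699, h=3.2223
θ=7°:   candidates: C₊=(0.8073,3.7256) cross=19.442; C₋=(0.4168,-2.7072) cross=-19.442
θ=7°:   branch + wants cross > 0 → take C=(0.8073,3.7256) (cross=19.442)
θ=7°: ex = (C−B)/|BC| = (-0.5426,0.8400); ey = (-0.8400,-0.5426)
θ=7°: P = B + 1.61·ex + 3.04·ey = (-0.4495,0.0686)
θ=45°: B = A + 3.00·(cos45°, sin45°) = (2.1213, 2.1213)
θ=45°: |BD| = 7.1983
θ=45°: circle(B,4.00) ∩ circle(D,9.00): a=-0.9157, h=3.8938
θ=45°:   candidates: C₊=(2.3937,6.1120) cross=28.029; C₋=(0.0988,-1.3297) cross=-28.029
θ=45°:   branch + wants cross > 0 → take C=(2.3937,6.1120) (cross=28.029)
θ=45°: ex = (C−B)/|BC| = (0.0681,0.9977); ey = (-0.9977,0.0681)
θ=45°: P = B + 1.61·ex + 3.04·ey = (-0.8020,3.9346)
θ=162°: B = A + 3.00·(cos162°, sin162°) = (-2.8532, 0.9271)
θ=162°: |BD| = 11.8894
θ=162°: circle(B,4.00) ∩ circle(D,9.00): a=3.2111, h=2.3851
θ=162°:   candidates: C₊=(0.5342,3.0545) cross=28.357; C₋=(0.1622,-1.7011) cross=-28.357
θ=162°:   branch + wants cross > 0 → take C=(0.5342,3.0545) (cross=28.357)
θ=162°: ex = (C−B)/|BC| = (0.8468,0.5319); ey = (-0.5319,0.8468)
θ=162°: P = B + 1.61·ex + 3.04·ey = (-3.1066,4.3577)
θ=189°: B = A + 3.00·(cos189°, sin189°) = (-2.9631, -0.4693)
θ=189°: |BD| = 11.9723
θ=189°: circle(B,4.00) ∩ circle(D,9.00): a=3.2715, h=2.3015
θ=189°:   candidates: C₊=(0.2157,1.9587) cross=27.555; C₋=(0.3962,-2.6408) cross=-27.555
θ=189°:   branch + wants cross > 0 → take C=(0.2157,1.9587) (cross=27.555)
θ=189°: ex = (C−B)/|BC| = (0.7947,0.6070); ey = (-0.6070,0.7947)
θ=189°: P = B + 1.61·ex + 3.04·ey = (-3.5289,2.9239)

θ=7°: -0.45 0.07
θ=45°: -0.80 3.93
θ=162°: -3.11 4.36
θ=189°: -3.53 2.92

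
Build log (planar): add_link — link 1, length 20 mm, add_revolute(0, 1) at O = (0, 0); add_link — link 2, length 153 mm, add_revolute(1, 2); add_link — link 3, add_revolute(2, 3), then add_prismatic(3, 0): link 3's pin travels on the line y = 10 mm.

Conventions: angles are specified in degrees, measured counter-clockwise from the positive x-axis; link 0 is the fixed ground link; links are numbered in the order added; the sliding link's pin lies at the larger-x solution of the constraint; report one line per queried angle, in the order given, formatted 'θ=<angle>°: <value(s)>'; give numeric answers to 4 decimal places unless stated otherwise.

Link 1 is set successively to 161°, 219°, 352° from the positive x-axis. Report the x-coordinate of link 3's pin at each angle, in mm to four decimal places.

geometry: r = 20 mm, L = 153 mm, e = 10 mm
θ=161°: crank pin P = (r cos θ, r sin θ) = (-18.910372, 6.511363)
θ=161°: h = r sin θ − e = 6.511363 − 10 = -3.488637
θ=161°: x = r cos θ + √(L² − h²) = -18.910372 + 152.960222 = 134.049850
θ=219°: crank pin P = (r cos θ, r sin θ) = (-15.542919, -12.586408)
θ=219°: h = r sin θ − e = -12.586408 − 10 = -22.586408
θ=219°: x = r cos θ + √(L² − h²) = -15.542919 + 151.323674 = 135.780754
θ=352°: crank pin P = (r cos θ, r sin θ) = (19.805361, -2.783462)
θ=352°: h = r sin θ − e = -2.783462 − 10 = -12.783462
θ=352°: x = r cos θ + √(L² − h²) = 19.805361 + 152.465023 = 172.270384

θ=161°: 134.0499
θ=219°: 135.7808
θ=352°: 172.2704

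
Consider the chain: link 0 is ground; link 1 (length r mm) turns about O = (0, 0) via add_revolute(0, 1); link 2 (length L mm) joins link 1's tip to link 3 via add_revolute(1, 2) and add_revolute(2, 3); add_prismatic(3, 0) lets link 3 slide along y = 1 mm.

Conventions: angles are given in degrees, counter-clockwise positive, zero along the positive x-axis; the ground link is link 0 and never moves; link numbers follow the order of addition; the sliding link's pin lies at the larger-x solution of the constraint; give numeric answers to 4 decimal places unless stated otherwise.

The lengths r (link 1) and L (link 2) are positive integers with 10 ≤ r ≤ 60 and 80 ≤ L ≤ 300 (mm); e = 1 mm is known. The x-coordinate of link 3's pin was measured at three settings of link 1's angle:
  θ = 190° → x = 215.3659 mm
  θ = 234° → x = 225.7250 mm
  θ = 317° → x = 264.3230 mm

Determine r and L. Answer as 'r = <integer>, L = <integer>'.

constraint per measurement: (x − r cos θ)² + (r sin θ − e)² = L²
subtracting the θ₁ and θ₂ equations cancels the r² and L² terms:
r = (x₁² − x₂²) / (2[(x₁cos θ₁ + e sin θ₁) − (x₂cos θ₂ + e sin θ₂)]) = 29.0001 → r = 29
L² = (x₁ − r cos θ₁)² + (r sin θ₁ − e)² = 59535.9949 → L = 244.0000 → L = 244
check at θ₃=317°: x = 264.3230 (printed 264.3230) ✓

r = 29, L = 244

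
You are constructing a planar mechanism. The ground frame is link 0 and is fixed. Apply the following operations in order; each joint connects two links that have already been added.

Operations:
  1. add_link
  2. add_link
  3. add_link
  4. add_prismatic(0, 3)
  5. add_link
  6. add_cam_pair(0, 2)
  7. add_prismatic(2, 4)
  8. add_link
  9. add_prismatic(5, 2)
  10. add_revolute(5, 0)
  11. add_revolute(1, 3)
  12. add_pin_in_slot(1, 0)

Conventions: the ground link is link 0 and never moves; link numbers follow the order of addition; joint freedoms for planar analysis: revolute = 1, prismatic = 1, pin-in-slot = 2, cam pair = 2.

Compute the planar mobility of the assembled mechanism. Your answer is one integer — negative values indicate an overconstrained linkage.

ground; <1,0,0>
#1 <2,0,0>
#2 <3,0,0>
#3 <4,0,0>
P:0↔3 J1 <4,1,0>
#4 <5,1,0>
C:0↔2 J2 <5,1,1>
P:2↔4 J1 <5,2,1>
#5 <6,2,1>
P:5↔2 J1 <6,3,1>
R:5↔0 J1 <6,4,1>
R:1↔3 J1 <6,5,1>
PS:1↔0 J2 <6,5,2>
3×5 − 2×5 − 1×2 = 3

M = 3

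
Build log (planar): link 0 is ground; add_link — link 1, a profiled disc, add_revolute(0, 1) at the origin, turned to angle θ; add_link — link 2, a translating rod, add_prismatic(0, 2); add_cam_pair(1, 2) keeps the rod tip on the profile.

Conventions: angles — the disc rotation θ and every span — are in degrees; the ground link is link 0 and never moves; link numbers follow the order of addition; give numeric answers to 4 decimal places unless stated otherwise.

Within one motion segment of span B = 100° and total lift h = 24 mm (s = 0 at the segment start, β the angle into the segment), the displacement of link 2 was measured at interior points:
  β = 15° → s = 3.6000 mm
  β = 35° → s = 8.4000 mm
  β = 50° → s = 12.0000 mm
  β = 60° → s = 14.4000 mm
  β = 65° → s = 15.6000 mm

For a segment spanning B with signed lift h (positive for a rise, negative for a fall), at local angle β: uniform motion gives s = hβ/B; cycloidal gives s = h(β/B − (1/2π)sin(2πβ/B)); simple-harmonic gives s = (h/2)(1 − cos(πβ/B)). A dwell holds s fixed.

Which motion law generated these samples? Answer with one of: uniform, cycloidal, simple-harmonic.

candidates at β/B = r: uniform s = h·r (linear in β); cycloidal s = h·(r − sin(2πr)/(2π)); simple-harmonic s = (h/2)(1 − cos(πr))
β=15°: printed 3.6000 | uniform 3.6000, cycloidal 0.5098, simple-harmonic 1.3079
β=35°: printed 8.4000 | uniform 8.4000, cycloidal 5.3098, simple-harmonic 6.5521
β=50°: printed 12.0000 | uniform 12.0000, cycloidal 12.0000, simple-harmonic 12.0000
β=60°: printed 14.4000 | uniform 14.4000, cycloidal 16.6452, simple-harmonic 15.7082
β=65°: printed 15.6000 | uniform 15.6000, cycloidal 18.6902, simple-harmonic 17.4479
only one law matches every sample → uniform

uniform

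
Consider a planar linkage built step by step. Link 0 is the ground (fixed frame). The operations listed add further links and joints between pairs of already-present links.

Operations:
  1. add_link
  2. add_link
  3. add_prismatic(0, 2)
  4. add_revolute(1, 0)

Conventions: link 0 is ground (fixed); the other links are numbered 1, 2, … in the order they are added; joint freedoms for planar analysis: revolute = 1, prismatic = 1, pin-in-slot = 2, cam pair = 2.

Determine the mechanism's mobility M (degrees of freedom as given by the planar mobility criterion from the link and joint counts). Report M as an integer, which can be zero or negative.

ground; <1,0,0>
#1 <2,0,0>
#2 <3,0,0>
P:0↔2 J1 <3,1,0>
R:1↔0 J1 <3,2,0>
3×2 − 2×2 − 1×0 = 2

M = 2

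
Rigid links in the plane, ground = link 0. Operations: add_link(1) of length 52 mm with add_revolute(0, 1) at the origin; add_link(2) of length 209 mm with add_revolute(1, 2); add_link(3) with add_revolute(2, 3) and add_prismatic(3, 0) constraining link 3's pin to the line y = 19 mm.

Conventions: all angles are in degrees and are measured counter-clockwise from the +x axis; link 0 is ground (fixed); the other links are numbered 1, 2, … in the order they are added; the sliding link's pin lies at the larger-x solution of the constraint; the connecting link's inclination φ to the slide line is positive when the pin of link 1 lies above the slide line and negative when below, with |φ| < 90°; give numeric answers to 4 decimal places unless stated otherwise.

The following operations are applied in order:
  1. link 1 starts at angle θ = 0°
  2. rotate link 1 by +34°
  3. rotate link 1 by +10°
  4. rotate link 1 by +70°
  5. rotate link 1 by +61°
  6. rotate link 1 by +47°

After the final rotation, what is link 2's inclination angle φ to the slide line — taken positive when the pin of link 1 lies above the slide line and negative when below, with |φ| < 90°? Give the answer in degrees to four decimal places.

geometry: r = 52 mm, L = 209 mm, e = 19 mm; θ starts at 0°
rotate link 1 by +34°: θ ← 0° +34° = 34°
rotate link 1 by +10°: θ ← 34° +10° = 44°
rotate link 1 by +70°: θ ← 44° +70° = 114°
rotate link 1 by +61°: θ ← 114° +61° = 175°
rotate link 1 by +47°: θ ← 175° +47° = 222°
h = r sin θ − e = -34.794792 − 19 = -53.794792
sin φ = h / L = -53.794792 / 209 = -0.25739135
φ = arcsin(-0.25739135) = -14.915330°

-14.9153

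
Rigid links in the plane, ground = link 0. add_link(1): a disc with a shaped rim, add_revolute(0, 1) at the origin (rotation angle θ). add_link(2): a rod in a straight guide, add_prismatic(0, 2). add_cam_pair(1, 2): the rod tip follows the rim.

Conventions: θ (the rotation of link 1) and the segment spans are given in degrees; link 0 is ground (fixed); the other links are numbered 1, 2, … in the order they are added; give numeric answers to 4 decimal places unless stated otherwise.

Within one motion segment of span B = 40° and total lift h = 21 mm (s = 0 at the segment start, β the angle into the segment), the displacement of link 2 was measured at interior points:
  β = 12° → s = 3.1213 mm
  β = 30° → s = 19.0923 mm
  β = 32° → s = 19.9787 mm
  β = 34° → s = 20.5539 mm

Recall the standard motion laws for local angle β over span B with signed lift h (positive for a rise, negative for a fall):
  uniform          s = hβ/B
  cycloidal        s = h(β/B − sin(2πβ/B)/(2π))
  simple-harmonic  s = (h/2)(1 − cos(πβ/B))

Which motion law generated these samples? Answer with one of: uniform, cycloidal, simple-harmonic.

candidates at β/B = r: uniform s = h·r (linear in β); cycloidal s = h·(r − sin(2πr)/(2π)); simple-harmonic s = (h/2)(1 − cos(πr))
β=12°: printed 3.1213 | uniform 6.3000, cycloidal 3.1213, simple-harmonic 4.3283
β=30°: printed 19.0923 | uniform 15.7500, cycloidal 19.0923, simple-harmonic 17.9246
β=32°: printed 19.9787 | uniform 16.8000, cycloidal 19.9787, simple-harmonic 18.9947
β=34°: printed 20.5539 | uniform 17.8500, cycloidal 20.5539, simple-harmonic 19.8556
only one law matches every sample → cycloidal

cycloidal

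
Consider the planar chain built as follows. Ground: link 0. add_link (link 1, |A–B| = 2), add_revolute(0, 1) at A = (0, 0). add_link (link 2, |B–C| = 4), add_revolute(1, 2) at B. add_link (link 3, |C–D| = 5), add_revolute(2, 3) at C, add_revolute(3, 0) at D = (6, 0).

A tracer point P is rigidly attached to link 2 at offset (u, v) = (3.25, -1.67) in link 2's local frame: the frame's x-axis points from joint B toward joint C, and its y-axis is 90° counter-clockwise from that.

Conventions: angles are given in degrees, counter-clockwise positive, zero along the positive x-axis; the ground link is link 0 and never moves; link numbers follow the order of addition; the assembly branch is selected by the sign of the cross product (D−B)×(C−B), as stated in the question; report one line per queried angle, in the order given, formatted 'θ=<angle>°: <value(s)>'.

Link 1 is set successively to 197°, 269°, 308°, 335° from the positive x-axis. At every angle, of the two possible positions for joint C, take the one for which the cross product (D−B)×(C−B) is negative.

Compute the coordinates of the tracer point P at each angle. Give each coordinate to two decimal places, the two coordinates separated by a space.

A=(0,0), D=(6.00,0)
θ=197°: B = A + 2.00·(cos197°, sin197°) = (-1.9126, -0.5847)
θ=197°: |BD| = 7.9342
θ=197°: circle(B,4.00) ∩ circle(D,5.00): a=3.3999, h=2.1072
θ=197°:   candidates: C₊=(1.3228,1.7673) cross=16.719; C₋=(1.6334,-2.4357) cross=-16.719
θ=197°:   branch - wants cross < 0 → take C=(1.6334,-2.4357) (cross=-16.719)
θ=197°: ex = (C−B)/|BC| = (0.8865,-0.4627); ey = (0.4627,0.8865)
θ=197°: P = B + 3.25·ex + -1.67·ey = (0.1957,-3.5691)
θ=269°: B = A + 2.00·(cos269°, sin269°) = (-0.0349, -1.9997)
θ=269°: |BD| = 6.3576
θ=269°: circle(B,4.00) ∩ circle(D,5.00): a=2.4710, h=3.1455
θ=269°:   candidates: C₊=(1.3213,1.7634) cross=19.998; C₋=(3.3000,-4.2083) cross=-19.998
θ=269°:   branch - wants cross < 0 → take C=(3.3000,-4.2083) (cross=-19.998)
θ=269°: ex = (C−B)/|BC| = (0.8337,-0.5522); ey = (0.5522,0.8337)
θ=269°: P = B + 3.25·ex + -1.67·ey = (1.7526,-5.1866)
θ=308°: B = A + 2.00·(cos308°, sin308°) = (1.2313, -1.5760)
θ=308°: |BD| = 5.0224
θ=308°: circle(B,4.00) ∩ circle(D,5.00): a=1.6152, h=3.6594
θ=308°:   candidates: C₊=(1.6166,2.4054) cross=18.379; C₋=(3.9132,-4.5437) cross=-18.379
θ=308°:   branch - wants cross < 0 → take C=(3.9132,-4.5437) (cross=-18.379)
θ=308°: ex = (C−B)/|BC| = (0.6705,-0.7419); ey = (0.7419,0.6705)
θ=308°: P = B + 3.25·ex + -1.67·ey = (2.1714,-5.1070)
θ=335°: B = A + 2.00·(cos335°, sin335°) = (1.8126, -0.8452)
θ=335°: |BD| = 4.2718
θ=335°: circle(B,4.00) ∩ circle(D,5.00): a=1.0825, h=3.8507
θ=335°:   candidates: C₊=(2.1118,3.1436) cross=16.450; C₋=(3.6356,-4.4057) cross=-16.450
θ=335°:   branch - wants cross < 0 → take C=(3.6356,-4.4057) (cross=-16.450)
θ=335°: ex = (C−B)/|BC| = (0.4558,-0.8901); ey = (0.8901,0.4558)
θ=335°: P = B + 3.25·ex + -1.67·ey = (1.8073,-4.4992)

θ=197°: 0.20 -3.57
θ=269°: 1.75 -5.19
θ=308°: 2.17 -5.11
θ=335°: 1.81 -4.50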